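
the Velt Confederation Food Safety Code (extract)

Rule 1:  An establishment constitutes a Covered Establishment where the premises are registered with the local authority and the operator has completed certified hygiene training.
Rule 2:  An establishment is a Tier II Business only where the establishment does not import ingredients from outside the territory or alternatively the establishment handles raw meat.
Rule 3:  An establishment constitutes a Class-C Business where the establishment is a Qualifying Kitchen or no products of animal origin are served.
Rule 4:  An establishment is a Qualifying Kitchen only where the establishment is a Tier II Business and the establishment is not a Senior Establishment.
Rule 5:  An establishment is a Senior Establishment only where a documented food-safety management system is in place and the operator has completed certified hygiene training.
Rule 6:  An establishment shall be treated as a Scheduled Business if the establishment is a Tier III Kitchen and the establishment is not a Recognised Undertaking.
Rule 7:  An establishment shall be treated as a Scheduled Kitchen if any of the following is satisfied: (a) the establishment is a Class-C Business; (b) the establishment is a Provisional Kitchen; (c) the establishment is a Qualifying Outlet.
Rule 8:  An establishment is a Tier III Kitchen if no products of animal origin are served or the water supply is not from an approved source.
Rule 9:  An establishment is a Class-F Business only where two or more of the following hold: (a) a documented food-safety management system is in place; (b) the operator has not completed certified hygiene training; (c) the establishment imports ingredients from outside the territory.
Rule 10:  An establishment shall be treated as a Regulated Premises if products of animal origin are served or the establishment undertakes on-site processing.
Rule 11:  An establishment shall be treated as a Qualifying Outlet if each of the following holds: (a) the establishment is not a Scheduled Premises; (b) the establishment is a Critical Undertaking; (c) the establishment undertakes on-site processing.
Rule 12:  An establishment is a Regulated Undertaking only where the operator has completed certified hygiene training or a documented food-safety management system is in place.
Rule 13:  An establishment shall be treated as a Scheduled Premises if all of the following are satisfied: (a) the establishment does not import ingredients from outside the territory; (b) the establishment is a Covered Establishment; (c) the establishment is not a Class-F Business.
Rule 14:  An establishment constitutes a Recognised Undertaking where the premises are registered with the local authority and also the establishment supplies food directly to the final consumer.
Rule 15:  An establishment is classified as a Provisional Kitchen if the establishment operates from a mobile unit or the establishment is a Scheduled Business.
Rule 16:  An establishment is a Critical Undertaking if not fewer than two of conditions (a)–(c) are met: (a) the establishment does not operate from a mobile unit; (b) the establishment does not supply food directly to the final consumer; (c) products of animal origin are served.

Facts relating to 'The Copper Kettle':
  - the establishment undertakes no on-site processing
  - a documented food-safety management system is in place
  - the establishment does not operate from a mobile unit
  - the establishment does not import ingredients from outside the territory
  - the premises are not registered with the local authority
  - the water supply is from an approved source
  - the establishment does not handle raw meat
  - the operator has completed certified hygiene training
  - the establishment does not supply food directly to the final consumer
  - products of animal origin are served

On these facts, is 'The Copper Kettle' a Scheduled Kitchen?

Under rule 2: the establishment does not import ingredients from outside the territory? yes; or the establishment handles raw meat? no. So the establishment is a Tier II Business.
Under rule 5: a documented food-safety management system is in place? yes; and the operator has completed certified hygiene training? yes. So the establishment is a Senior Establishment.
Under rule 4: Tier II Business (rule 2)? yes; and not a Senior Establishment (rule 5)? no. So the establishment is not a Qualifying Kitchen.
Under rule 3: Qualifying Kitchen (rule 4)? no; or no products of animal origin are served? no. So the establishment is not a Class-C Business.
Under rule 8: no products of animal origin are served? no; or the water supply is not from an approved source? no. So the establishment is not a Tier III Kitchen.
Under rule 14: the premises are registered with the local authority? no; and the establishment supplies food directly to the final consumer? no. So the establishment is not a Recognised Undertaking.
Under rule 6: Tier III Kitchen (rule 8)? no; and not a Recognised Undertaking (rule 14)? yes. So the establishment is not a Scheduled Business.
Under rule 15: the establishment operates from a mobile unit? no; or Scheduled Business (rule 6)? no. So the establishment is not a Provisional Kitchen.
Under rule 1: the premises are registered with the local authority? no; and the operator has completed certified hygiene training? yes. So the establishment is not a Covered Establishment.
Under rule 9: a documented food-safety management system is in place? yes; the operator has not completed certified hygiene training? no; the establishment imports ingredients from outside the territory? no — 1 of 3 hold (need ≥2) → not satisfied.
Under rule 13: the establishment does not import ingredients from outside the territory? yes; and Covered Establishment (rule 1)? no; and not a Class-F Business (rule 9)? yes. So the establishment is not a Scheduled Premises.
Under rule 16: the establishment does not operate from a mobile unit? yes; the establishment does not supply food directly to the final consumer? yes; products of animal origin are served? yes — 3 of 3 hold (need ≥2) → satisfied.
Under rule 11: not a Scheduled Premises (rule 13)? yes; and Critical Undertaking (rule 16)? yes; and the establishment undertakes on-site processing? no. So the establishment is not a Qualifying Outlet.
Under rule 7: Class-C Business (rule 3)? no; or Provisional Kitchen (rule 15)? no; or Qualifying Outlet (rule 11)? no. So the establishment is not a Scheduled Kitchen.

No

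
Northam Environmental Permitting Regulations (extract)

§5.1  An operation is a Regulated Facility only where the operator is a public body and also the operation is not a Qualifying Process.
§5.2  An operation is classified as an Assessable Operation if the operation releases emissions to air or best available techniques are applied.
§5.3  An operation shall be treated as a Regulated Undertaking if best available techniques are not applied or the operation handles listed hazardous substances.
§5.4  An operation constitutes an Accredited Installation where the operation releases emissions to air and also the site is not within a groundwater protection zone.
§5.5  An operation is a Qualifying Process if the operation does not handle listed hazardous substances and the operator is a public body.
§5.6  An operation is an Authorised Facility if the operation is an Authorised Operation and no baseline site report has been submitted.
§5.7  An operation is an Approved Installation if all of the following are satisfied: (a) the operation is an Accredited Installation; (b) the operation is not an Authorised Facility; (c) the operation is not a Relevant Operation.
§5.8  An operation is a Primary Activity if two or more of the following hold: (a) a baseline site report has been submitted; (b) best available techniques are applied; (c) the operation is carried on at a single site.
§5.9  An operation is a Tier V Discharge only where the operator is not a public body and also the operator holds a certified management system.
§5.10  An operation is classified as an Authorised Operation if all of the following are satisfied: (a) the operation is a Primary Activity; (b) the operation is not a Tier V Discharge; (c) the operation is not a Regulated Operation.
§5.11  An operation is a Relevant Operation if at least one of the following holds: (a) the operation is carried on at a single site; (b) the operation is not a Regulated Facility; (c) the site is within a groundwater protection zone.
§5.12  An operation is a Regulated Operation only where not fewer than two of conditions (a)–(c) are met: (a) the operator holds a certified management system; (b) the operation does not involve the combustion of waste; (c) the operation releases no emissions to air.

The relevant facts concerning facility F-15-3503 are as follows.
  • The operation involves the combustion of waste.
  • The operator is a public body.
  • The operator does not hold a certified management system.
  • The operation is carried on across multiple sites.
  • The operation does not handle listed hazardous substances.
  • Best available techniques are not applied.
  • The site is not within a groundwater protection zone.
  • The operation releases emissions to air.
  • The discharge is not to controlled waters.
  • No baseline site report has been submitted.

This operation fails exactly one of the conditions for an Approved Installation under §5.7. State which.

Relevant Operation

Under §5.4: the operation releases emissions to air? yes; and the site is not within a groundwater protection zone? yes. So the operation is an Accredited Installation.
Under §5.8: a baseline site report has been submitted? no; best available techniques are applied? no; the operation is carried on at a single site? no — 0 of 3 hold (need ≥2) → not satisfied.
Under §5.9: the operator is not a public body? no; and the operator holds a certified management system? no. So the operation is not a Tier V Discharge.
Under §5.12: the operator holds a certified management system? no; the operation does not involve the combustion of waste? no; the operation releases no emissions to air? no — 0 of 3 hold (need ≥2) → not satisfied.
Under §5.10: Primary Activity (§5.8)? no; and not a Tier V Discharge (§5.9)? yes; and not a Regulated Operation (§5.12)? yes. So the operation is not an Authorised Operation.
Under §5.6: Authorised Operation (§5.10)? no; and no baseline site report has been submitted? yes. So the operation is not an Authorised Facility.
Under §5.5: the operation does not handle listed hazardous substances? yes; and the operator is a public body? yes. So the operation is a Qualifying Process.
Under §5.1: the operator is a public body? yes; and not a Qualifying Process (§5.5)? no. So the operation is not a Regulated Facility.
Under §5.11: the operation is carried on at a single site? no; or not a Regulated Facility (§5.1)? yes; or the site is within a groundwater protection zone? no. So the operation is a Relevant Operation.
Under §5.7: Accredited Installation (§5.4)? yes; and not an Authorised Facility (§5.6)? yes; and not a Relevant Operation (§5.11)? no. So the operation is not an Approved Installation.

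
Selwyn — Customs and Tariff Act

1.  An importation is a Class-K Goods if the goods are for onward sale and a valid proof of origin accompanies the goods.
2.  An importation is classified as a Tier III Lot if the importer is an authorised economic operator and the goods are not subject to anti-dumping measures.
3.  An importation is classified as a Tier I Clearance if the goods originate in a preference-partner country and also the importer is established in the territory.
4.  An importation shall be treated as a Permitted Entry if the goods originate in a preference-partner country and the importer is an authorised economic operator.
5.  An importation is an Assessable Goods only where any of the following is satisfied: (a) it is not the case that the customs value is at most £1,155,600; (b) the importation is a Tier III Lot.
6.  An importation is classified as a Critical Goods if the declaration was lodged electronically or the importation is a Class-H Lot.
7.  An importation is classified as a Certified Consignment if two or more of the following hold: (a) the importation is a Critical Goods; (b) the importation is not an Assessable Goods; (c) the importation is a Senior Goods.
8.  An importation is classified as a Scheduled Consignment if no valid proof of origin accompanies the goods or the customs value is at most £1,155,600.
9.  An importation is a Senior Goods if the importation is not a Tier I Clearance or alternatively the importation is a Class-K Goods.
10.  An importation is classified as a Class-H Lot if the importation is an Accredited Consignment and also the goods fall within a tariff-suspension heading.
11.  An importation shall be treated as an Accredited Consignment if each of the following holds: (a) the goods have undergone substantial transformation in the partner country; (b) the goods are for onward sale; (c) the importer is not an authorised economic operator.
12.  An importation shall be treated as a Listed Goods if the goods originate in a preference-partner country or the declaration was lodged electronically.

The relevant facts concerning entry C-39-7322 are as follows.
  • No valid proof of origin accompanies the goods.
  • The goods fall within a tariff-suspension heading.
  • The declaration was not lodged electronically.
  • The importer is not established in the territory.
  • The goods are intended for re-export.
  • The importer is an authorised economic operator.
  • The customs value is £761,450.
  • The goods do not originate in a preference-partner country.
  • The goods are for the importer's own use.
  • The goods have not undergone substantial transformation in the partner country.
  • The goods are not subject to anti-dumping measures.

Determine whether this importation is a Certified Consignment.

paragraph 11 — Accredited Consignment: [the goods have undergone substantial transformation in the partner country? no] AND [the goods are for onward sale? no] AND [the importer is not an authorised economic operator? no] → not satisfied.
paragraph 10 — Class-H Lot: [Accredited Consignment (paragraph 11)? no] AND [the goods fall within a tariff-suspension heading? yes] → not satisfied.
paragraph 6 — Critical Goods: [the declaration was lodged electronically? no] OR [Class-H Lot (paragraph 10)? no] → not satisfied.
paragraph 2 — Tier III Lot: [the importer is an authorised economic operator? yes] AND [the goods are not subject to anti-dumping measures? yes] → satisfied.
paragraph 5 — Assessable Goods: [customs value: £761,450 ≤ £1,155,600? yes, so negated condition no] OR [Tier III Lot (paragraph 2)? yes] → satisfied.
paragraph 3 — Tier I Clearance: [the goods originate in a preference-partner country? no] AND [the importer is established in the territory? no] → not satisfied.
paragraph 1 — Class-K Goods: [the goods are for onward sale? no] AND [a valid proof of origin accompanies the goods? no] → not satisfied.
paragraph 9 — Senior Goods: [not a Tier I Clearance (paragraph 3)? yes] OR [Class-K Goods (paragraph 1)? no] → satisfied.
paragraph 7 — Certified Consignment: Critical Goods (paragraph 6)? no; not an Assessable Goods (paragraph 5)? no; Senior Goods (paragraph 9)? yes — 1 of 3 hold (need ≥2) → not satisfied.

No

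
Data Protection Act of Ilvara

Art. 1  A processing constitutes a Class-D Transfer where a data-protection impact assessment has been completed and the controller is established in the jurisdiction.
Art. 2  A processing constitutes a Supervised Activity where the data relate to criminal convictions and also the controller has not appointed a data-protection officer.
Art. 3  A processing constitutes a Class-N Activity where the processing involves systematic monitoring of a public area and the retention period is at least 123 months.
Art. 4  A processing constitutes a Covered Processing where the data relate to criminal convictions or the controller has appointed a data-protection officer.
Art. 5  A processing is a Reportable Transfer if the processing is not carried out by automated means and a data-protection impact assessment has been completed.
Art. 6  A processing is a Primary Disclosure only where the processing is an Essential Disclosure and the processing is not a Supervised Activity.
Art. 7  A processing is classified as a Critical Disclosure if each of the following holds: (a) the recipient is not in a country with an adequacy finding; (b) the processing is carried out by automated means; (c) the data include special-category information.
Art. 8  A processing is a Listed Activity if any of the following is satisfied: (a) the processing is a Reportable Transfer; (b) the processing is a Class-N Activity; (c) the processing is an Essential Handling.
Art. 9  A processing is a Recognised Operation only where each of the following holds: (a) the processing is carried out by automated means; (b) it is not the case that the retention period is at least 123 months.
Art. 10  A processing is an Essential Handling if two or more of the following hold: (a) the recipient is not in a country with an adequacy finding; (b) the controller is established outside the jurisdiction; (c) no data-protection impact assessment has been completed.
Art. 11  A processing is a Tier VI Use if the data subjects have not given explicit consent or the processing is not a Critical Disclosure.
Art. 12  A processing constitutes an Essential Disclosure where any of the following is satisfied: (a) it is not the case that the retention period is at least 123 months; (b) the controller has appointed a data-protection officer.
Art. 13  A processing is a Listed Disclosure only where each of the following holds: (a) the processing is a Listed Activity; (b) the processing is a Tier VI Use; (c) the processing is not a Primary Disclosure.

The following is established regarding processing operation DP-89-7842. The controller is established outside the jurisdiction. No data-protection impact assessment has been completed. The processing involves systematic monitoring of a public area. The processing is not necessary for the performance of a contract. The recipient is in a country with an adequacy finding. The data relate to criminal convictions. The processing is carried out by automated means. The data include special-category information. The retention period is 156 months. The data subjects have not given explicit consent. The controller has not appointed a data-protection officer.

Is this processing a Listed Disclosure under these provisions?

Yes

article 5 — Reportable Transfer: [the processing is not carried out by automated means? no] AND [a data-protection impact assessment has been completed? no] → not satisfied.
article 3 — Class-N Activity: [the processing involves systematic monitoring of a public area? yes] AND [retention period: 156 months ≥ 123 months? yes] → satisfied.
article 10 — Essential Handling: the recipient is not in a country with an adequacy finding? no; the controller is established outside the jurisdiction? yes; no data-protection impact assessment has been completed? yes — 2 of 3 hold (need ≥2) → satisfied.
article 8 — Listed Activity: [Reportable Transfer (article 5)? no] OR [Class-N Activity (article 3)? yes] OR [Essential Handling (article 10)? yes] → satisfied.
article 7 — Critical Disclosure: [the recipient is not in a country with an adequacy finding? no] AND [the processing is carried out by automated means? yes] AND [the data include special-category information? yes] → not satisfied.
article 11 — Tier VI Use: [the data subjects have not given explicit consent? yes] OR [not a Critical Disclosure (article 7)? yes] → satisfied.
article 12 — Essential Disclosure: [retention period: 156 months ≥ 123 months? yes, so negated condition no] OR [the controller has appointed a data-protection officer? no] → not satisfied.
article 2 — Supervised Activity: [the data relate to criminal convictions? yes] AND [the controller has not appointed a data-protection officer? yes] → satisfied.
article 6 — Primary Disclosure: [Essential Disclosure (article 12)? no] AND [not a Supervised Activity (article 2)? no] → not satisfied.
article 13 — Listed Disclosure: [Listed Activity (article 8)? yes] AND [Tier VI Use (article 11)? yes] AND [not a Primary Disclosure (article 6)? yes] → satisfied.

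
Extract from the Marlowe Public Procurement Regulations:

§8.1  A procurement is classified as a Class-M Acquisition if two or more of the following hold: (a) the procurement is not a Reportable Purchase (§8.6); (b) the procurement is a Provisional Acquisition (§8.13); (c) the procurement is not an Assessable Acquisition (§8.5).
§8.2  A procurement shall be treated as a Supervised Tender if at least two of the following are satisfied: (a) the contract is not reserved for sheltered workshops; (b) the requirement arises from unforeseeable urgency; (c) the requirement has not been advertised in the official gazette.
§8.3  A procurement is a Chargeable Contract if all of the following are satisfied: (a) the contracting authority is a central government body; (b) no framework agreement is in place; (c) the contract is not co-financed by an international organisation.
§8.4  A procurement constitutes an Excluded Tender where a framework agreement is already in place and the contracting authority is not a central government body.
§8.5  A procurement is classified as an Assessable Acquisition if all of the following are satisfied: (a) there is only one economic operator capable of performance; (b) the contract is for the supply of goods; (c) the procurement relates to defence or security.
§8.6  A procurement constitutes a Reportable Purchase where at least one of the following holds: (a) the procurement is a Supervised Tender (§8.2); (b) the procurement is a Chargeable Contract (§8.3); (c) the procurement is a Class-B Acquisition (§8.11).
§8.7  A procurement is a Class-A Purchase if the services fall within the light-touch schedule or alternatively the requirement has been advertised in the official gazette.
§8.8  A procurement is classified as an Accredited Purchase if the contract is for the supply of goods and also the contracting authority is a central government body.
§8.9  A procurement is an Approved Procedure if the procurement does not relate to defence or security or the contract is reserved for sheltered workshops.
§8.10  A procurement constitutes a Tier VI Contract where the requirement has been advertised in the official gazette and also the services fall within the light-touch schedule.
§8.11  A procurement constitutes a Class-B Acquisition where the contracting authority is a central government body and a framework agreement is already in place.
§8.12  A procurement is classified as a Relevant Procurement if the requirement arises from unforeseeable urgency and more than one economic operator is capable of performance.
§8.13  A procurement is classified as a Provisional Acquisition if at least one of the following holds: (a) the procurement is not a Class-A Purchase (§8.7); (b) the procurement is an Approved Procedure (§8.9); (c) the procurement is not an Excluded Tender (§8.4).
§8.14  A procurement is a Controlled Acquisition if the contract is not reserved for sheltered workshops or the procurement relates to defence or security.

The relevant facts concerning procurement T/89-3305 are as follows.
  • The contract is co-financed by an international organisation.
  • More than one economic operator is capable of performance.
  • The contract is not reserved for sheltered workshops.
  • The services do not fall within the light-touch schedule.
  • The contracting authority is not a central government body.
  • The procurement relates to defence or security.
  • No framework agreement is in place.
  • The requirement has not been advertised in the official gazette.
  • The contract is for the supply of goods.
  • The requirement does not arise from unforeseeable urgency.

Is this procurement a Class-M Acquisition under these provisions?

§8.2 — Supervised Tender: the contract is not reserved for sheltered workshops? yes; the requirement arises from unforeseeable urgency? no; the requirement has not been advertised in the official gazette? yes — 2 of 3 hold (need ≥2) → satisfied.
§8.3 — Chargeable Contract: [the contracting authority is a central government body? no] AND [no framework agreement is in place? yes] AND [the contract is not co-financed by an international organisation? no] → not satisfied.
§8.11 — Class-B Acquisition: [the contracting authority is a central government body? no] AND [a framework agreement is already in place? no] → not satisfied.
§8.6 — Reportable Purchase: [Supervised Tender (§8.2)? yes] OR [Chargeable Contract (§8.3)? no] OR [Class-B Acquisition (§8.11)? no] → satisfied.
§8.7 — Class-A Purchase: [the services fall within the light-touch schedule? no] OR [the requirement has been advertised in the official gazette? no] → not satisfied.
§8.9 — Approved Procedure: [the procurement does not relate to defence or security? no] OR [the contract is reserved for sheltered workshops? no] → not satisfied.
§8.4 — Excluded Tender: [a framework agreement is already in place? no] AND [the contracting authority is not a central government body? yes] → not satisfied.
§8.13 — Provisional Acquisition: [not a Class-A Purchase (§8.7)? yes] OR [Approved Procedure (§8.9)? no] OR [not an Excluded Tender (§8.4)? yes] → satisfied.
§8.5 — Assessable Acquisition: [there is only one economic operator capable of performance? no] AND [the contract is for the supply of goods? yes] AND [the procurement relates to defence or security? yes] → not satisfied.
§8.1 — Class-M Acquisition: not a Reportable Purchase (§8.6)? no; Provisional Acquisition (§8.13)? yes; not an Assessable Acquisition (§8.5)? yes — 2 of 3 hold (need ≥2) → satisfied.

Yes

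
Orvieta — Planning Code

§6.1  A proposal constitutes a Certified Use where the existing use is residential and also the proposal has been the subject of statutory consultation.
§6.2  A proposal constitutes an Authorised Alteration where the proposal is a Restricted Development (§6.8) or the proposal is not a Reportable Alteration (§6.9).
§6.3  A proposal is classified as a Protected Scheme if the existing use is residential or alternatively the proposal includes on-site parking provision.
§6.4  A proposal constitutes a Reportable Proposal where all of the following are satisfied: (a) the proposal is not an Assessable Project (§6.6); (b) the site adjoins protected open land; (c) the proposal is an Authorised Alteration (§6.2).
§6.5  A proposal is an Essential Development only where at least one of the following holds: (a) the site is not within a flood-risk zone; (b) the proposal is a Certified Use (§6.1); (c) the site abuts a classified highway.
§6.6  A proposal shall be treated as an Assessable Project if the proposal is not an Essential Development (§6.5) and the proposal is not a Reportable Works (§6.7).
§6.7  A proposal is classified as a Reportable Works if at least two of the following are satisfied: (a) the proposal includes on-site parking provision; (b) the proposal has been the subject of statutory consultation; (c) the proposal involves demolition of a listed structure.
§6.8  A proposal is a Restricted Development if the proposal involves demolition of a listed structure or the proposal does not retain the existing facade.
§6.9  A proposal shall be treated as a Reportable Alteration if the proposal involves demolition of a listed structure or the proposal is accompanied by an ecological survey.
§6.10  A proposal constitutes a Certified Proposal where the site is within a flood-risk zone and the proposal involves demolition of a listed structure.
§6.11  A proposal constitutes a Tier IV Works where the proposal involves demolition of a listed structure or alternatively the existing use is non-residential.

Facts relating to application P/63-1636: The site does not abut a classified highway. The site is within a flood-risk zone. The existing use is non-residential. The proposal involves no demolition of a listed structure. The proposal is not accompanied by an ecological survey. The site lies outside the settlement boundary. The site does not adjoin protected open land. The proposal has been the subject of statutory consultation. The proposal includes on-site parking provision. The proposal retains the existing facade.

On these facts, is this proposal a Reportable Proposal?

Under §6.1: the existing use is residential? no; and the proposal has been the subject of statutory consultation? yes. So the proposal is not a Certified Use.
Under §6.5: the site is not within a flood-risk zone? no; or Certified Use (§6.1)? no; or the site abuts a classified highway? no. So the proposal is not an Essential Development.
Under §6.7: the proposal includes on-site parking provision? yes; the proposal has been the subject of statutory consultation? yes; the proposal involves demolition of a listed structure? no — 2 of 3 hold (need ≥2) → satisfied.
Under §6.6: not an Essential Development (§6.5)? yes; and not a Reportable Works (§6.7)? no. So the proposal is not an Assessable Project.
Under §6.8: the proposal involves demolition of a listed structure? no; or the proposal does not retain the existing facade? no. So the proposal is not a Restricted Development.
Under §6.9: the proposal involves demolition of a listed structure? no; or the proposal is accompanied by an ecological survey? no. So the proposal is not a Reportable Alteration.
Under §6.2: Restricted Development (§6.8)? no; or not a Reportable Alteration (§6.9)? yes. So the proposal is an Authorised Alteration.
Under §6.4: not an Assessable Project (§6.6)? yes; and the site adjoins protected open land? no; and Authorised Alteration (§6.2)? yes. So the proposal is not a Reportable Proposal.

No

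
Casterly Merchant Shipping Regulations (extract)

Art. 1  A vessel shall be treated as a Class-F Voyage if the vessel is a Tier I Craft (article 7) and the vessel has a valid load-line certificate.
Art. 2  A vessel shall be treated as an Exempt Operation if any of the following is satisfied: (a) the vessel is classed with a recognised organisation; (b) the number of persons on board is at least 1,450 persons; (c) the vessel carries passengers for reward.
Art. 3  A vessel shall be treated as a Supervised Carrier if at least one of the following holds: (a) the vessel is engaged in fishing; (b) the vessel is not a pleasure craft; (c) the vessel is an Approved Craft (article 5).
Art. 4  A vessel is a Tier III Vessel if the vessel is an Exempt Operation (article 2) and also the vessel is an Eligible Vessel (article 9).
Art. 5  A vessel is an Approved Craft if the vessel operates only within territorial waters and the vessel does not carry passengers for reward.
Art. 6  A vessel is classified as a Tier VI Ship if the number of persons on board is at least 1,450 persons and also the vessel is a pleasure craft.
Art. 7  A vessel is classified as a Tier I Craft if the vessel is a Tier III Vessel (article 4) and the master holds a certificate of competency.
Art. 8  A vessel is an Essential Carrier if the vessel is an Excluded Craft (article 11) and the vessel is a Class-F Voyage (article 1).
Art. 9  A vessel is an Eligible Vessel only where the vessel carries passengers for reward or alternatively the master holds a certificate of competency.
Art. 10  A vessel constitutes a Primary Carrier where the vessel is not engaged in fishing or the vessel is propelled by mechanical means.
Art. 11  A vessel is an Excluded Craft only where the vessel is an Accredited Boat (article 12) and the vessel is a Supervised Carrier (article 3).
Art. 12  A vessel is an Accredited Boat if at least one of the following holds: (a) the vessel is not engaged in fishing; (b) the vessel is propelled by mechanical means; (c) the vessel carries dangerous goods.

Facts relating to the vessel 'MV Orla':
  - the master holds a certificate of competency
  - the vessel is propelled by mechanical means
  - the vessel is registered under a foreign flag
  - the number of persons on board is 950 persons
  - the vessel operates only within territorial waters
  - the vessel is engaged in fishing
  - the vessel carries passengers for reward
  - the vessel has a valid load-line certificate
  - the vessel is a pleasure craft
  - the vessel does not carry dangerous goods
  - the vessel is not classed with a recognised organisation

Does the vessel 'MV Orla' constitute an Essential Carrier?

Yes

article 12 — Accredited Boat: [the vessel is not engaged in fishing? no] OR [the vessel is propelled by mechanical means? yes] OR [the vessel carries dangerous goods? no] → satisfied.
article 5 — Approved Craft: [the vessel operates only within territorial waters? yes] AND [the vessel does not carry passengers for reward? no] → not satisfied.
article 3 — Supervised Carrier: [the vessel is engaged in fishing? yes] OR [the vessel is not a pleasure craft? no] OR [Approved Craft (article 5)? no] → satisfied.
article 11 — Excluded Craft: [Accredited Boat (article 12)? yes] AND [Supervised Carrier (article 3)? yes] → satisfied.
article 2 — Exempt Operation: [the vessel is classed with a recognised organisation? no] OR [number of persons on board: 950 persons ≥ 1,450 persons? no] OR [the vessel carries passengers for reward? yes] → satisfied.
article 9 — Eligible Vessel: [the vessel carries passengers for reward? yes] OR [the master holds a certificate of competency? yes] → satisfied.
article 4 — Tier III Vessel: [Exempt Operation (article 2)? yes] AND [Eligible Vessel (article 9)? yes] → satisfied.
article 7 — Tier I Craft: [Tier III Vessel (article 4)? yes] AND [the master holds a certificate of competency? yes] → satisfied.
article 1 — Class-F Voyage: [Tier I Craft (article 7)? yes] AND [the vessel has a valid load-line certificate? yes] → satisfied.
article 8 — Essential Carrier: [Excluded Craft (article 11)? yes] AND [Class-F Voyage (article 1)? yes] → satisfied.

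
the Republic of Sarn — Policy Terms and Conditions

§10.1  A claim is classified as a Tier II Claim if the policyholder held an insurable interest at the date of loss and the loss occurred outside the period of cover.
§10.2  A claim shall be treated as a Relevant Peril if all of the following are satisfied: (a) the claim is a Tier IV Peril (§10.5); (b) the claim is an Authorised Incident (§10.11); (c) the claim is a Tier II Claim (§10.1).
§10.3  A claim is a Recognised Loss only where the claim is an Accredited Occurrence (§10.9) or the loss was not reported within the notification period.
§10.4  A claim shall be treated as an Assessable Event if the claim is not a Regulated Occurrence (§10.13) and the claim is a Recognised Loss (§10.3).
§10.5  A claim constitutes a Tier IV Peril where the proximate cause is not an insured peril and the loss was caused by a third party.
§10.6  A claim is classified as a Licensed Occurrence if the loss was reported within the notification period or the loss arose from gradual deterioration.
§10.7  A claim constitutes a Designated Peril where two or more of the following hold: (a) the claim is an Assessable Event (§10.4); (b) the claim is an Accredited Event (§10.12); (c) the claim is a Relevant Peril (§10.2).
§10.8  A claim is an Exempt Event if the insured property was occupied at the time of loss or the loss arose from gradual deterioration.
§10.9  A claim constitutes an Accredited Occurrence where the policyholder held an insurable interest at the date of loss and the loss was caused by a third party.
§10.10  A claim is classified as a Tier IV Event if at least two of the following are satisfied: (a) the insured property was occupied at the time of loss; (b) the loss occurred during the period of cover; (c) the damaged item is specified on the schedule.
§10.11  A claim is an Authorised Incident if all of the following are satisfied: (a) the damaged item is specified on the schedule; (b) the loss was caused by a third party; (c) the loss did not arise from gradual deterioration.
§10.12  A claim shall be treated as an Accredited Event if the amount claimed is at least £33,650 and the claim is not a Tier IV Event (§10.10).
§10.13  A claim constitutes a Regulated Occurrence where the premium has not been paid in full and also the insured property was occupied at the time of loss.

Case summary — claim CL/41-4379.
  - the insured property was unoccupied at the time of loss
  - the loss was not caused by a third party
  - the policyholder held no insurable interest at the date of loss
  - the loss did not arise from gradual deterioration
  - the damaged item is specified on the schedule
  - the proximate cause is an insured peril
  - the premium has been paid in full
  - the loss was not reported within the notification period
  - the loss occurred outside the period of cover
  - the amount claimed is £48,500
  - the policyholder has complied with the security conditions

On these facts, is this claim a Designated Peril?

§10.13 — Regulated Occurrence: [the premium has not been paid in full? no] AND [the insured property was occupied at the time of loss? no] → not satisfied.
§10.9 — Accredited Occurrence: [the policyholder held an insurable interest at the date of loss? no] AND [the loss was caused by a third party? no] → not satisfied.
§10.3 — Recognised Loss: [Accredited Occurrence (§10.9)? no] OR [the loss was not reported within the notification period? yes] → satisfied.
§10.4 — Assessable Event: [not a Regulated Occurrence (§10.13)? yes] AND [Recognised Loss (§10.3)? yes] → satisfied.
§10.10 — Tier IV Event: the insured property was occupied at the time of loss? no; the loss occurred during the period of cover? no; the damaged item is specified on the schedule? yes — 1 of 3 hold (need ≥2) → not satisfied.
§10.12 — Accredited Event: [amount claimed: £48,500 ≥ £33,650? yes] AND [not a Tier IV Event (§10.10)? yes] → satisfied.
§10.5 — Tier IV Peril: [the proximate cause is not an insured peril? no] AND [the loss was caused by a third party? no] → not satisfied.
§10.11 — Authorised Incident: [the damaged item is specified on the schedule? yes] AND [the loss was caused by a third party? no] AND [the loss did not arise from gradual deterioration? yes] → not satisfied.
§10.1 — Tier II Claim: [the policyholder held an insurable interest at the date of loss? no] AND [the loss occurred outside the period of cover? yes] → not satisfied.
§10.2 — Relevant Peril: [Tier IV Peril (§10.5)? no] AND [Authorised Incident (§10.11)? no] AND [Tier II Claim (§10.1)? no] → not satisfied.
§10.7 — Designated Peril: Assessable Event (§10.4)? yes; Accredited Event (§10.12)? yes; Relevant Peril (§10.2)? no — 2 of 3 hold (need ≥2) → satisfied.

Yes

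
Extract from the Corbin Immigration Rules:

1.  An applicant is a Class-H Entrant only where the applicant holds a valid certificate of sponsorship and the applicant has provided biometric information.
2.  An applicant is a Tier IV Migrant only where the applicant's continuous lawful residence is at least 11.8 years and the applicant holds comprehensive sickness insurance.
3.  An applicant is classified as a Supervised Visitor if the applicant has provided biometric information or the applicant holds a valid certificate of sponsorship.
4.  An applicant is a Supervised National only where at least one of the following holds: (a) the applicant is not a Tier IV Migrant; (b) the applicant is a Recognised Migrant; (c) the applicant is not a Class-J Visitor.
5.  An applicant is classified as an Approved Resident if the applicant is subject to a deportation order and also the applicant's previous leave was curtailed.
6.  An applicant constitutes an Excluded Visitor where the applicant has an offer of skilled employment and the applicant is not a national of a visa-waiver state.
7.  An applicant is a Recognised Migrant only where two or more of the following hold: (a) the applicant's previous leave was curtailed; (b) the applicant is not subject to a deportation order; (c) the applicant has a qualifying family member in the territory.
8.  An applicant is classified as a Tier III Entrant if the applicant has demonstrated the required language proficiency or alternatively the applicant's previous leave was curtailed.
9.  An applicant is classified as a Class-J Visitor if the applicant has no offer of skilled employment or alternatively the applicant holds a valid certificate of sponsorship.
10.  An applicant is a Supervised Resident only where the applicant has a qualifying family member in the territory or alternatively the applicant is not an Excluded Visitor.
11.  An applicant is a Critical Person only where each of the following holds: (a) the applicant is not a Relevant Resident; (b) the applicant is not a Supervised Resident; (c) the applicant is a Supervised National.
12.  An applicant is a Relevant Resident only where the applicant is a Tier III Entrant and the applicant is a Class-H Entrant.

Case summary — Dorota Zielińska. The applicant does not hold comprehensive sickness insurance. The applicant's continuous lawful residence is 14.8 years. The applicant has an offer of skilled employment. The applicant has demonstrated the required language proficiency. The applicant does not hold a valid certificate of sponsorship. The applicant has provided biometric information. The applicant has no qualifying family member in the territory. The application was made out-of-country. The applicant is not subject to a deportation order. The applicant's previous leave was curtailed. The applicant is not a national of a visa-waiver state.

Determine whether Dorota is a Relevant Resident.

No

paragraph 8 — Tier III Entrant: [the applicant has demonstrated the required language proficiency? yes] OR [the applicant's previous leave was curtailed? yes] → satisfied.
paragraph 1 — Class-H Entrant: [the applicant holds a valid certificate of sponsorship? no] AND [the applicant has provided biometric information? yes] → not satisfied.
paragraph 12 — Relevant Resident: [Tier III Entrant (paragraph 8)? yes] AND [Class-H Entrant (paragraph 1)? no] → not satisfied.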